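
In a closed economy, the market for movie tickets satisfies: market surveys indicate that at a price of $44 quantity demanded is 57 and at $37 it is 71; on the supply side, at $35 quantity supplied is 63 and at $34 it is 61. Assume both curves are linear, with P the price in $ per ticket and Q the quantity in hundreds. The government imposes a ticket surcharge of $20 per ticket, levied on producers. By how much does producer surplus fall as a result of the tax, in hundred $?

Demand slope: (71 − 57)/(37 − 44) = -2, so Qd = 145 − 2P.
Supply slope: (61 − 63)/(34 − 35) = 2, so Qs = 2P − 7.
Before the tax: set 145 − 2P = 2P − 7 → P* = $38, Q* = 69.
With the tax collected from producers, supply shifts: Qs = 2(P − 20) − 7.
Solving gives Q = 49 with consumers paying $48 and producers receiving $28 (the $20 wedge).
ΔPS is the trapezoid between Q = 49 and Q = 69 of height $10: ½ · (69 + 49) · 10 = $590.

Producer surplus falls by $590 hundred.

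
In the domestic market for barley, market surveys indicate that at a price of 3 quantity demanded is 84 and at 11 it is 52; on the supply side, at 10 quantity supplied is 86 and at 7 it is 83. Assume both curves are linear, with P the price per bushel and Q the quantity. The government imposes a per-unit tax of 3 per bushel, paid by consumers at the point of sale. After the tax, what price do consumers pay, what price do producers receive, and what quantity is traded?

Consumers pay 4.6; producers receive 1.6; quantity = 77.6.

Demand slope: (52 − 84)/(11 − 3) = -4, so Qd = 96 − 4P.
Supply slope: (83 − 86)/(7 − 10) = 1, so Qs = P + 76.
Without the tax, 96 − 4P = P + 76 gives 5P = 20, so P* = 4 and Q* = 80.
With the tax collected from consumers, demand (in seller-price terms) shifts: Qd = 96 − 4(P + 3).
New equilibrium: consumers pay 4.6, producers receive 1.6, Q = 77.6. (Wedge: Pb − Ps = 3.)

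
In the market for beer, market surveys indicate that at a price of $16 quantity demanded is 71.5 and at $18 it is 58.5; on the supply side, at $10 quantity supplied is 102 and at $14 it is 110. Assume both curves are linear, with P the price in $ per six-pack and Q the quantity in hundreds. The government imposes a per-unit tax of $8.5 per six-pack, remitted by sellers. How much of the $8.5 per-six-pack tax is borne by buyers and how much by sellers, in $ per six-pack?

Buyers bear $2 per six-pack; sellers bear $6.5 per six-pack.

Demand slope: (58.5 − 71.5)/(18 − 16) = -6.5, so Qd = 175.5 − 6.5P.
Supply slope: (110 − 102)/(14 − 10) = 2, so Qs = 2P + 82.
Before the tax: set 175.5 − 6.5P = 2P + 82 → P* = $11, Q* = 104.
With the tax collected from sellers, supply shifts: Qs = 2(P − 8.5) + 82.
New equilibrium: buyers pay $13, sellers receive $4.5, Q = 91. (Wedge: Pb − Ps = 8.5.)
Burden on buyers: $2; on sellers: $6.5. (They sum to $8.5.)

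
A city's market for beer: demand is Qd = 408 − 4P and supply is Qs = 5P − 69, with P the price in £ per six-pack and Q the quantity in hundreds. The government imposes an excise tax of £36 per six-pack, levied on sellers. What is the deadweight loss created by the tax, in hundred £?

Without the tax, 408 − 4P = 5P − 69 gives 9P = 477, so P* = £53 and Q* = 196.
With the tax collected from sellers, supply shifts: Qs = 5(P − 36) − 69.
Solving gives Q = 116 with consumers paying £73 and sellers receiving £37 (the £36 wedge).
Quantity falls by |ΔQ| = |196 − 116| = 80.
DWL = ½ · t · |ΔQ| = ½ · 36 · 80 = £1440.

Deadweight loss = £1440 hundred.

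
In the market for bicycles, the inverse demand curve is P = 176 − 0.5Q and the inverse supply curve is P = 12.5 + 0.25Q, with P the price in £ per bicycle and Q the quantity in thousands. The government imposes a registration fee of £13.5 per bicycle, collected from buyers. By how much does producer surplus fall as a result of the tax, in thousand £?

Inverting to Q(P) form: Qd = 352 − 2P; Qs = 4P − 50.
Before the tax: set 352 − 2P = 4P − 50 → P* = £67, Q* = 218.
With the tax collected from buyers, demand (in seller-price terms) shifts: Qd = 352 − 2(P + 13.5).
New equilibrium: buyers pay £76, producers receive £62.5, Q = 200. (Wedge: Pb − Ps = 13.5.)
ΔPS is the trapezoid between Q = 200 and Q = 218 of height £4.5: ½ · (218 + 200) · 4.5 = £940.5.

Producer surplus falls by £940.5 thousand.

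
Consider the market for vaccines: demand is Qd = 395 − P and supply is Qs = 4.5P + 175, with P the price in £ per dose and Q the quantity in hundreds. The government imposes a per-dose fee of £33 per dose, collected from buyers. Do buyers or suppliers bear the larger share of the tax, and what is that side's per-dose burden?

Without the tax, 395 − P = 4.5P + 175 gives 5.5P = 220, so P* = £40 and Q* = 355.
With the tax collected from buyers, demand (in seller-price terms) shifts: Qd = 395 − (P + 33).
Solving gives Q = 328 with buyers paying £67 and suppliers receiving £34 (the £33 wedge).
Per-dose burden: buyers £27, suppliers £6.
Buyers take the larger share because demand is less price-elastic here (demand slope 1 vs supply slope 4.5).

Buyers bear the larger share: £27 per dose.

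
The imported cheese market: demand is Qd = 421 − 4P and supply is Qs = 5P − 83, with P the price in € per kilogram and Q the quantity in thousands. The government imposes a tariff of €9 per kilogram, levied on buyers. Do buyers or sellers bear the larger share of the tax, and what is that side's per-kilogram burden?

Before the tax: set 421 − 4P = 5P − 83 → P* = €56, Q* = 197.
With the tax collected from buyers, demand (in seller-price terms) shifts: Qd = 421 − 4(P + 9).
Solving gives Q = 177 with buyers paying €61 and sellers receiving €52 (the €9 wedge).
Per-kilogram burden: buyers €5, sellers €4.
Buyers take the larger share because demand is less price-elastic here (demand slope 4 vs supply slope 5).
The less price-elastic side of the market bears the larger share of a per-unit tax.

Buyers bear the larger share: €5 per kilogram.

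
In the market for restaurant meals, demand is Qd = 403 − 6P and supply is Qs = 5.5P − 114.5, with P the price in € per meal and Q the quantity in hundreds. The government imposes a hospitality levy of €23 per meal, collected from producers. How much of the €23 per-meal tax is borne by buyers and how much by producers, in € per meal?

Buyers bear €11 per meal; producers bear €12 per meal.

Before the tax: set 403 − 6P = 5.5P − 114.5 → P* = €45, Q* = 133.
With the tax collected from producers, supply shifts: Qs = 5.5(P − 23) − 114.5.
Solving gives Q = 67 with buyers paying €56 and producers receiving €33 (the €23 wedge).
Burden on buyers: €11; on producers: €12. (They sum to €23.)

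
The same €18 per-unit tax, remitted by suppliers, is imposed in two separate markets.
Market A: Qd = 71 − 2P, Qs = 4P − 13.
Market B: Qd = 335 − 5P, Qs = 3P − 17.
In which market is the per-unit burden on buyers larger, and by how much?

Market A, by €5.25.

Market A: pre-tax P* = €14, Q* = 43; post-tax Q = 19; per-unit burden on buyers = €12.
Market B: pre-tax P* = €44, Q* = 115; post-tax Q = 81.25; per-unit burden on buyers = €6.75.
Difference: €12 vs €6.75 → market A is larger by €5.25.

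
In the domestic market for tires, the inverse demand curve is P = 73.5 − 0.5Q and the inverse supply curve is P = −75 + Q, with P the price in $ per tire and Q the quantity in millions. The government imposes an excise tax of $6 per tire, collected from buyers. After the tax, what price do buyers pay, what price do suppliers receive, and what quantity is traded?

Rewrite in direct form: Qd = 147 − 2P and Qs = P + 75.
Without the tax, 147 − 2P = P + 75 gives 3P = 72, so P* = $24 and Q* = 99.
With the tax collected from buyers, demand (in seller-price terms) shifts: Qd = 147 − 2(P + 6).
Solving gives Q = 95 with buyers paying $26 and suppliers receiving $20 (the $6 wedge).
The less price-elastic side of the market bears the larger share of a per-unit tax.

Buyers pay $26; suppliers receive $20; quantity = 95.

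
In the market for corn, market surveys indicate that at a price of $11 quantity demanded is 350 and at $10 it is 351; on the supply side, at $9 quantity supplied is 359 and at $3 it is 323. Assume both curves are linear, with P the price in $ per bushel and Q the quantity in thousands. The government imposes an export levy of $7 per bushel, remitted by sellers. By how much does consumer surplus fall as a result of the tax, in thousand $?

Demand slope: (351 − 350)/(10 − 11) = -1, so Qd = 361 − P.
Supply slope: (323 − 359)/(3 − 9) = 6, so Qs = 6P + 305.
Before the tax: set 361 − P = 6P + 305 → P* = $8, Q* = 353.
With the tax collected from sellers, supply shifts: Qs = 6(P − 7) + 305.
New equilibrium: consumers pay $14, sellers receive $7, Q = 347. (Wedge: Pb − Ps = 7.)
ΔCS is the trapezoid between Q = 347 and Q = 353 of height $6: ½ · (353 + 347) · 6 = $2100.

Consumer surplus falls by $2100 thousand.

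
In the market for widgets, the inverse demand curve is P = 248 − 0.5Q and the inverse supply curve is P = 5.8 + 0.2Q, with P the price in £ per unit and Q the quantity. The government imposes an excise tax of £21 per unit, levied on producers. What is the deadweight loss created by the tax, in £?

Deadweight loss = £315.

Inverting to Q(P) form: Qd = 496 − 2P; Qs = 5P − 29.
Without the tax, 496 − 2P = 5P − 29 gives 7P = 525, so P* = £75 and Q* = 346.
With the tax collected from producers, supply shifts: Qs = 5(P − 21) − 29.
New equilibrium: consumers pay £90, producers receive £69, Q = 316. (Wedge: Pb − Ps = 21.)
Quantity falls by |ΔQ| = |346 − 316| = 30.
DWL = ½ · t · |ΔQ| = ½ · 21 · 30 = £315.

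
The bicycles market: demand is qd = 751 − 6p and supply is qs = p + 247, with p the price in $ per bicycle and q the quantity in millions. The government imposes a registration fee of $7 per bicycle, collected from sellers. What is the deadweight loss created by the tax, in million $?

Deadweight loss = $21 million.

Without the tax, 751 − 6p = p + 247 gives 7p = 504, so p* = $72 and q* = 319.
With the tax collected from sellers, supply shifts: qs = (p − 7) + 247.
New equilibrium: consumers pay $73, sellers receive $66, q = 313. (Wedge: pb − ps = 7.)
Quantity falls by |ΔQ| = |319 − 313| = 6.
DWL = ½ · t · |ΔQ| = ½ · 7 · 6 = $21.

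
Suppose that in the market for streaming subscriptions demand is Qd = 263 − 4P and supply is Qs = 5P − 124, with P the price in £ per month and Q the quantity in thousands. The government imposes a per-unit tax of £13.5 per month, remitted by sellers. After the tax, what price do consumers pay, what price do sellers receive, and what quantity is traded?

Before the tax: set 263 − 4P = 5P − 124 → P* = £43, Q* = 91.
With the tax collected from sellers, supply shifts: Qs = 5(P − 13.5) − 124.
Solving gives Q = 61 with consumers paying £50.5 and sellers receiving £37 (the £13.5 wedge).
The less price-elastic side of the market bears the larger share of a per-unit tax.

Consumers pay £50.5; sellers receive £37; quantity = 61.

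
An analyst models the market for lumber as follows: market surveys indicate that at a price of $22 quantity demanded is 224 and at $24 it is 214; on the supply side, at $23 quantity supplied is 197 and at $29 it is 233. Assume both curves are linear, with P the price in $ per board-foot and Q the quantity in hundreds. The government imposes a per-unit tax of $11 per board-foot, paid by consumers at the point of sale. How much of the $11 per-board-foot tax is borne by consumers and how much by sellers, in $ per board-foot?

Demand slope: (214 − 224)/(24 − 22) = -5, so Qd = 334 − 5P.
Supply slope: (233 − 197)/(29 − 23) = 6, so Qs = 6P + 59.
Before the tax: set 334 − 5P = 6P + 59 → P* = $25, Q* = 209.
With the tax collected from consumers, demand (in seller-price terms) shifts: Qd = 334 − 5(P + 11).
Solving gives Q = 179 with consumers paying $31 and sellers receiving $20 (the $11 wedge).
Burden on consumers: $6; on sellers: $5. (They sum to $11.)

Consumers bear $6 per board-foot; sellers bear $5 per board-foot.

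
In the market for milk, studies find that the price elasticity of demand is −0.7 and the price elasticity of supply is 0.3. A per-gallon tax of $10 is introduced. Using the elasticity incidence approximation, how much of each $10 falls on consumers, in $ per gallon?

Incidence ratio: consumers' share ≈ εs / (εs + |εd|) = 0.3 / (0.3 + 0.7) = 0.3.
So consumers bear ≈ 0.3 × $10 = $3; suppliers bear $7.

Consumers bear ≈ $3 per gallon.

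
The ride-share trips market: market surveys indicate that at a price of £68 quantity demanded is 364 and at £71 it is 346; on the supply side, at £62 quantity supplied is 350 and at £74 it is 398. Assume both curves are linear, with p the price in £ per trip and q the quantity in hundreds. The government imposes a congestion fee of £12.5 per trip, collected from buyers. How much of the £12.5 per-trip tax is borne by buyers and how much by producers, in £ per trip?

Buyers bear £5 per trip; producers bear £7.5 per trip.

Demand slope: (346 − 364)/(71 − 68) = -6, so qd = 772 − 6p.
Supply slope: (398 − 350)/(74 − 62) = 4, so qs = 4p + 102.
Before the tax: set 772 − 6p = 4p + 102 → p* = £67, q* = 370.
With the tax collected from buyers, demand (in seller-price terms) shifts: qd = 772 − 6(p + 12.5).
Solving gives q = 340 with buyers paying £72 and producers receiving £59.5 (the £12.5 wedge).
Burden on buyers: £5; on producers: £7.5. (They sum to £12.5.)
The less price-elastic side of the market bears the larger share of a per-unit tax.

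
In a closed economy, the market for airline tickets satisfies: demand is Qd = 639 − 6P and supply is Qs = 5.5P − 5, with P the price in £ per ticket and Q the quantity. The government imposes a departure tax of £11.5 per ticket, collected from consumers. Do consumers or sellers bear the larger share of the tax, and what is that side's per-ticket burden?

Sellers bear the larger share: £6 per ticket.

Without the tax, 639 − 6P = 5.5P − 5 gives 11.5P = 644, so P* = £56 and Q* = 303.
With the tax collected from consumers, demand (in seller-price terms) shifts: Qd = 639 − 6(P + 11.5).
Solving gives Q = 270 with consumers paying £61.5 and sellers receiving £50 (the £11.5 wedge).
Per-ticket burden: consumers £5.5, sellers £6.
Sellers take the larger share because supply is less price-elastic here (demand slope 6 vs supply slope 5.5).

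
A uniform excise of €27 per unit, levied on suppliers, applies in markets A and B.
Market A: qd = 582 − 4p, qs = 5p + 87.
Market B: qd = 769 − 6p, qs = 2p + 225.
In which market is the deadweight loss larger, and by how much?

Market A: pre-tax p* = €55, q* = 362; post-tax q = 302; deadweight loss = €810.
Market B: pre-tax p* = €68, q* = 361; post-tax q = 320.5; deadweight loss = €546.75.
Difference: €810 vs €546.75 → market A is larger by €263.25.

Market A, by €263.25.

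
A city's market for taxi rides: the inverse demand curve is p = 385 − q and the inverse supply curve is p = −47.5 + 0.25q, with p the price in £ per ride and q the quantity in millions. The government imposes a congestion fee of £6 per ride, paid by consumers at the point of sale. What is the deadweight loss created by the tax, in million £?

Deadweight loss = £14.4 million.

Inverting to q(p) form: qd = 385 − p; qs = 4p + 190.
Without the tax, 385 − p = 4p + 190 gives 5p = 195, so p* = £39 and q* = 346.
With the tax collected from consumers, demand (in seller-price terms) shifts: qd = 385 − (p + 6).
Solving gives q = 341.2 with consumers paying £43.8 and suppliers receiving £37.8 (the £6 wedge).
Quantity falls by |ΔQ| = |346 − 341.2| = 4.8.
DWL = ½ · t · |ΔQ| = ½ · 6 · 4.8 = £14.4.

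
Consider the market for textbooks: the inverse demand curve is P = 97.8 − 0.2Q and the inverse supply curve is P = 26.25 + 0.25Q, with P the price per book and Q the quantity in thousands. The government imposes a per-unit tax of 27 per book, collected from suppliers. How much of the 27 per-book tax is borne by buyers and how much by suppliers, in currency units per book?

Inverting to Q(P) form: Qd = 489 − 5P; Qs = 4P − 105.
Before the tax: set 489 − 5P = 4P − 105 → P* = 66, Q* = 159.
With the tax collected from suppliers, supply shifts: Qs = 4(P − 27) − 105.
New equilibrium: buyers pay 78, suppliers receive 51, Q = 99. (Wedge: Pb − Ps = 27.)
Burden on buyers: 12; on suppliers: 15. (They sum to 27.)

Buyers bear 12 per book; suppliers bear 15 per book.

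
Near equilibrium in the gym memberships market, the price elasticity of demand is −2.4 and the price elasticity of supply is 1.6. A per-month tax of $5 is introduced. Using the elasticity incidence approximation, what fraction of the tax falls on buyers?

Incidence ratio: buyers' share ≈ εs / (εs + |εd|) = 1.6 / (1.6 + 2.4) = 0.4.
Supply is the less elastic side, so buyers bear the smaller share.

Buyers' share ≈ 0.4.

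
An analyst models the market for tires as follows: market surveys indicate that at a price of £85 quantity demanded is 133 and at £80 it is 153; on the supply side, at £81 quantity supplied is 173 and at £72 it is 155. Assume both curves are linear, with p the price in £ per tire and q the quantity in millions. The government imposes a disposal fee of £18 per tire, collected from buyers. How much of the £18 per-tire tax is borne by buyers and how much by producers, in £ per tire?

Buyers bear £6 per tire; producers bear £12 per tire.

Demand slope: (153 − 133)/(80 − 85) = -4, so qd = 473 − 4p.
Supply slope: (155 − 173)/(72 − 81) = 2, so qs = 2p + 11.
Without the tax, 473 − 4p = 2p + 11 gives 6p = 462, so p* = £77 and q* = 165.
With the tax collected from buyers, demand (in seller-price terms) shifts: qd = 473 − 4(p + 18).
New equilibrium: buyers pay £83, producers receive £65, q = 141. (Wedge: pb − ps = 18.)
Burden on buyers: £6; on producers: £12. (They sum to £18.)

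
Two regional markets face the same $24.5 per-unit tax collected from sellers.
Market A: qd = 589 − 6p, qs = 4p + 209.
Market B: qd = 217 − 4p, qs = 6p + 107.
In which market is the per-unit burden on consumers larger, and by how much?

Market B, by $4.9.

Market A: pre-tax p* = $38, q* = 361; post-tax q = 302.2; per-unit burden on consumers = $9.8.
Market B: pre-tax p* = $11, q* = 173; post-tax q = 114.2; per-unit burden on consumers = $14.7.
Difference: $9.8 vs $14.7 → market B is larger by $4.9.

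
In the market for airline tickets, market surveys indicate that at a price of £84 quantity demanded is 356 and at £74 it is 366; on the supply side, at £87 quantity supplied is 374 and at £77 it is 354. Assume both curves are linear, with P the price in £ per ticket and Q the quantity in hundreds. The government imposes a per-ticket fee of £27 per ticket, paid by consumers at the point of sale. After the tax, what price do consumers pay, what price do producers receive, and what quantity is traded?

Demand slope: (366 − 356)/(74 − 84) = -1, so Qd = 440 − P.
Supply slope: (354 − 374)/(77 − 87) = 2, so Qs = 2P + 200.
Before the tax: set 440 − P = 2P + 200 → P* = £80, Q* = 360.
With the tax collected from consumers, demand (in seller-price terms) shifts: Qd = 440 − (P + 27).
Solving gives Q = 342 with consumers paying £98 and producers receiving £71 (the £27 wedge).
The less price-elastic side of the market bears the larger share of a per-unit tax.

Consumers pay £98; producers receive £71; quantity = 342.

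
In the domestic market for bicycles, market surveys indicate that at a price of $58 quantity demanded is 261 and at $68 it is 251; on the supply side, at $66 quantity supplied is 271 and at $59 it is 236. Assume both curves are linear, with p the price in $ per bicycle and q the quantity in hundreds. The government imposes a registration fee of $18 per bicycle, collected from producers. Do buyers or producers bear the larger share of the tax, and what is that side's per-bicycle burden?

Demand slope: (251 − 261)/(68 − 58) = -1, so qd = 319 − p.
Supply slope: (236 − 271)/(59 − 66) = 5, so qs = 5p − 59.
Without the tax, 319 − p = 5p − 59 gives 6p = 378, so p* = $63 and q* = 256.
With the tax collected from producers, supply shifts: qs = 5(p − 18) − 59.
Solving gives q = 241 with buyers paying $78 and producers receiving $60 (the $18 wedge).
Per-bicycle burden: buyers $15, producers $3.
Buyers take the larger share because demand is less price-elastic here (demand slope 1 vs supply slope 5).
The less price-elastic side of the market bears the larger share of a per-unit tax.

Buyers bear the larger share: $15 per bicycle.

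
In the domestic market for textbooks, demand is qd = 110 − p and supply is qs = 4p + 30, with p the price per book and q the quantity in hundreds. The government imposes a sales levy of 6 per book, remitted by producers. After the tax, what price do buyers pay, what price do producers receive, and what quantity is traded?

Buyers pay 20.8; producers receive 14.8; quantity = 89.2.

Without the tax, 110 − p = 4p + 30 gives 5p = 80, so p* = 16 and q* = 94.
With the tax collected from producers, supply shifts: qs = 4(p − 6) + 30.
Solving gives q = 89.2 with buyers paying 20.8 and producers receiving 14.8 (the 6 wedge).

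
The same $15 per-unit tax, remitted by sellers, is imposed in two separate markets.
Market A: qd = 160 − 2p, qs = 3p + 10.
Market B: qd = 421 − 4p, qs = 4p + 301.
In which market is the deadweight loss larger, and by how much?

Market B, by $90.

Market A: pre-tax p* = $30, q* = 100; post-tax q = 82; deadweight loss = $135.
Market B: pre-tax p* = $15, q* = 361; post-tax q = 331; deadweight loss = $225.
Difference: $135 vs $225 → market B is larger by $90.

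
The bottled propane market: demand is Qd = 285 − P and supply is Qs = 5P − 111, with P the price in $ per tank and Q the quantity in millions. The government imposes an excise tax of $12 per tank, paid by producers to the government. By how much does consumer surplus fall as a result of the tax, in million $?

Consumer surplus falls by $2140 million.

Before the tax: set 285 − P = 5P − 111 → P* = $66, Q* = 219.
With the tax collected from producers, supply shifts: Qs = 5(P − 12) − 111.
New equilibrium: buyers pay $76, producers receive $64, Q = 209. (Wedge: Pb − Ps = 12.)
ΔCS is the trapezoid between Q = 209 and Q = 219 of height $10: ½ · (219 + 209) · 10 = $2140.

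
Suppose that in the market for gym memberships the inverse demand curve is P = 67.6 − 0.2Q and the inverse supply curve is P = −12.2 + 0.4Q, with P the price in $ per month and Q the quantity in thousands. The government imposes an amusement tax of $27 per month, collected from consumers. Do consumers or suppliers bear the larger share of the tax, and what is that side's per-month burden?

Rewrite in direct form: Qd = 338 − 5P and Qs = 2.5P + 30.5.
Before the tax: set 338 − 5P = 2.5P + 30.5 → P* = $41, Q* = 133.
With the tax collected from consumers, demand (in seller-price terms) shifts: Qd = 338 − 5(P + 27).
Solving gives Q = 88 with consumers paying $50 and suppliers receiving $23 (the $27 wedge).
Per-month burden: consumers $9, suppliers $18.
Suppliers take the larger share because supply is less price-elastic here (demand slope 5 vs supply slope 2.5).

Suppliers bear the larger share: $18 per month.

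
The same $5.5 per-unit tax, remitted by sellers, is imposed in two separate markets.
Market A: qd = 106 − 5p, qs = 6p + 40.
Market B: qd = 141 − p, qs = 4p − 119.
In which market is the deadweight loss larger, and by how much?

Market A, by $29.15.

Market A: pre-tax p* = $6, q* = 76; post-tax q = 61; deadweight loss = $41.25.
Market B: pre-tax p* = $52, q* = 89; post-tax q = 84.6; deadweight loss = $12.1.
Difference: $41.25 vs $12.1 → market A is larger by $29.15.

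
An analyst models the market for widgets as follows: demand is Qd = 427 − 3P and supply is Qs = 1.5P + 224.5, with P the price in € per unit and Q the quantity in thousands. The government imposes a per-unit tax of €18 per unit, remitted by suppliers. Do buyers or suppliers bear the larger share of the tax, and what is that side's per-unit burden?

Suppliers bear the larger share: €12 per unit.

Before the tax: set 427 − 3P = 1.5P + 224.5 → P* = €45, Q* = 292.
With the tax collected from suppliers, supply shifts: Qs = 1.5(P − 18) + 224.5.
Solving gives Q = 274 with buyers paying €51 and suppliers receiving €33 (the €18 wedge).
Per-unit burden: buyers €6, suppliers €12.
Suppliers take the larger share because supply is less price-elastic here (demand slope 3 vs supply slope 1.5).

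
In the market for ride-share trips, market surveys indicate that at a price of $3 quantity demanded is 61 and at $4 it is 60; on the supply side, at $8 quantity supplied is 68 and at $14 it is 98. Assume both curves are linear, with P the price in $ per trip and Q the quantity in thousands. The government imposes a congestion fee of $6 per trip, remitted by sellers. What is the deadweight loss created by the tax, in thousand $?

Deadweight loss = $15 thousand.

Demand slope: (60 − 61)/(4 − 3) = -1, so Qd = 64 − P.
Supply slope: (98 − 68)/(14 − 8) = 5, so Qs = 5P + 28.
Before the tax: set 64 − P = 5P + 28 → P* = $6, Q* = 58.
With the tax collected from sellers, supply shifts: Qs = 5(P − 6) + 28.
Solving gives Q = 53 with buyers paying $11 and sellers receiving $5 (the $6 wedge).
Quantity falls by |ΔQ| = |58 − 53| = 5.
DWL = ½ · t · |ΔQ| = ½ · 6 · 5 = $15.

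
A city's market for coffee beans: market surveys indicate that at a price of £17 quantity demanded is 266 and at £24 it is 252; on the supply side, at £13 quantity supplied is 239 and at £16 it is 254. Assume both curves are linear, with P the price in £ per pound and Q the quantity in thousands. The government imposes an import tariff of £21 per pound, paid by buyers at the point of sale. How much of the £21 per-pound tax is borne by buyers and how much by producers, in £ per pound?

Buyers bear £15 per pound; producers bear £6 per pound.

Demand slope: (252 − 266)/(24 − 17) = -2, so Qd = 300 − 2P.
Supply slope: (254 − 239)/(16 − 13) = 5, so Qs = 5P + 174.
Before the tax: set 300 − 2P = 5P + 174 → P* = £18, Q* = 264.
With the tax collected from buyers, demand (in seller-price terms) shifts: Qd = 300 − 2(P + 21).
New equilibrium: buyers pay £33, producers receive £12, Q = 234. (Wedge: Pb − Ps = 21.)
Burden on buyers: £15; on producers: £6. (They sum to £21.)
The less price-elastic side of the market bears the larger share of a per-unit tax.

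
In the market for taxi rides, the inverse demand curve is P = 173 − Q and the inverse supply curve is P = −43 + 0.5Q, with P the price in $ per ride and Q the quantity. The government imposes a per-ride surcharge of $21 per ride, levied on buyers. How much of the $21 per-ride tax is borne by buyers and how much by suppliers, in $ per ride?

Inverting to Q(P) form: Qd = 173 − P; Qs = 2P + 86.
Without the tax, 173 − P = 2P + 86 gives 3P = 87, so P* = $29 and Q* = 144.
With the tax collected from buyers, demand (in seller-price terms) shifts: Qd = 173 − (P + 21).
Solving gives Q = 130 with buyers paying $43 and suppliers receiving $22 (the $21 wedge).
Burden on buyers: $14; on suppliers: $7. (They sum to $21.)

Buyers bear $14 per ride; suppliers bear $7 per ride.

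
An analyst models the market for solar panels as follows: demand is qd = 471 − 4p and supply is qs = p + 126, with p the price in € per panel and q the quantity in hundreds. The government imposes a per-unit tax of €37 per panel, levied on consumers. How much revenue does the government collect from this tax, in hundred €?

Without the tax, 471 − 4p = p + 126 gives 5p = 345, so p* = €69 and q* = 195.
With the tax collected from consumers, demand (in seller-price terms) shifts: qd = 471 − 4(p + 37).
New equilibrium: consumers pay €76.4, producers receive €39.4, q = 165.4. (Wedge: pb − ps = 37.)
Revenue = t · Q = 37 · 165.4 = €6119.8.

Tax revenue = €6119.8 hundred.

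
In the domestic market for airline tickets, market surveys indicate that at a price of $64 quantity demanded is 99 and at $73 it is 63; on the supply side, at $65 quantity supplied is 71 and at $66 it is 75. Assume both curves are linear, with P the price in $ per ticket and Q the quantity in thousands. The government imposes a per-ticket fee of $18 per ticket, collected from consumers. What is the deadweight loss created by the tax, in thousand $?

Deadweight loss = $324 thousand.

Demand slope: (63 − 99)/(73 − 64) = -4, so Qd = 355 − 4P.
Supply slope: (75 − 71)/(66 − 65) = 4, so Qs = 4P − 189.
Before the tax: set 355 − 4P = 4P − 189 → P* = $68, Q* = 83.
With the tax collected from consumers, demand (in seller-price terms) shifts: Qd = 355 − 4(P + 18).
Solving gives Q = 47 with consumers paying $77 and sellers receiving $59 (the $18 wedge).
Quantity falls by |ΔQ| = |83 − 47| = 36.
DWL = ½ · t · |ΔQ| = ½ · 18 · 36 = $324.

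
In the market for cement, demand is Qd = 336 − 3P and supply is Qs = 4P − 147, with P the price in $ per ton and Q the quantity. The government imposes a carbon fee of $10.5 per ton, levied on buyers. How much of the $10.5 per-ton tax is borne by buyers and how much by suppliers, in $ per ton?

Without the tax, 336 − 3P = 4P − 147 gives 7P = 483, so P* = $69 and Q* = 129.
With the tax collected from buyers, demand (in seller-price terms) shifts: Qd = 336 − 3(P + 10.5).
Solving gives Q = 111 with buyers paying $75 and suppliers receiving $64.5 (the $10.5 wedge).
Burden on buyers: $6; on suppliers: $4.5. (They sum to $10.5.)
The less price-elastic side of the market bears the larger share of a per-unit tax.

Buyers bear $6 per ton; suppliers bear $4.5 per ton.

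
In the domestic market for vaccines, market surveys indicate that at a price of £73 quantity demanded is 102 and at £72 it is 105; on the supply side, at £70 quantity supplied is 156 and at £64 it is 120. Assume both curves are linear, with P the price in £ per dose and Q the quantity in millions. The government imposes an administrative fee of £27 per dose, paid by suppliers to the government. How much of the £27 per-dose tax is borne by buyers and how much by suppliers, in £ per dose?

Buyers bear £18 per dose; suppliers bear £9 per dose.

Demand slope: (105 − 102)/(72 − 73) = -3, so Qd = 321 − 3P.
Supply slope: (120 − 156)/(64 − 70) = 6, so Qs = 6P − 264.
Before the tax: set 321 − 3P = 6P − 264 → P* = £65, Q* = 126.
With the tax collected from suppliers, supply shifts: Qs = 6(P − 27) − 264.
Solving gives Q = 72 with buyers paying £83 and suppliers receiving £56 (the £27 wedge).
Burden on buyers: £18; on suppliers: £9. (They sum to £27.)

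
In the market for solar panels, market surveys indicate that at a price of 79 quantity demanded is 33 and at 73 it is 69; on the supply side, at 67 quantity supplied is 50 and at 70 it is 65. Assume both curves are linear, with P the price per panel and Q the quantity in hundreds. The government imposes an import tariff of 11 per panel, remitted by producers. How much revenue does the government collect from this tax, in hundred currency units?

Demand slope: (69 − 33)/(73 − 79) = -6, so Qd = 507 − 6P.
Supply slope: (65 − 50)/(70 − 67) = 5, so Qs = 5P − 285.
Without the tax, 507 − 6P = 5P − 285 gives 11P = 792, so P* = 72 and Q* = 75.
With the tax collected from producers, supply shifts: Qs = 5(P − 11) − 285.
Solving gives Q = 45 with buyers paying 77 and producers receiving 66 (the 11 wedge).
Revenue = t · Q = 11 · 45 = 495.

Tax revenue = 495 hundred.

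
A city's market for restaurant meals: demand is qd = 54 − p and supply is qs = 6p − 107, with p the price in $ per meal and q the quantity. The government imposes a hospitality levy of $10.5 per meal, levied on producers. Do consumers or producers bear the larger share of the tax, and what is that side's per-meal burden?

Without the tax, 54 − p = 6p − 107 gives 7p = 161, so p* = $23 and q* = 31.
With the tax collected from producers, supply shifts: qs = 6(p − 10.5) − 107.
Solving gives q = 22 with consumers paying $32 and producers receiving $21.5 (the $10.5 wedge).
Per-meal burden: consumers $9, producers $1.5.
Consumers take the larger share because demand is less price-elastic here (demand slope 1 vs supply slope 6).

Consumers bear the larger share: $9 per meal.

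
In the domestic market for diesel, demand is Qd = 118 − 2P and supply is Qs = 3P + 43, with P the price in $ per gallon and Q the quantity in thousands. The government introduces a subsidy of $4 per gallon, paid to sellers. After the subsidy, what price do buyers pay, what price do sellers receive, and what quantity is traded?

Without the subsidy, 118 − 2P = 3P + 43 gives 5P = 75, so P* = $15 and Q* = 88.
With a per-unit subsidy paid to sellers, each receives P + 4 per unit sold, so supply becomes Qs = 3(P + 4) + 43.
New equilibrium: buyers pay $12.6, sellers receive $16.6, Q = 92.8. (Wedge: Pb − Ps = −4.)

Buyers pay $12.6; sellers receive $16.6; quantity = 92.8.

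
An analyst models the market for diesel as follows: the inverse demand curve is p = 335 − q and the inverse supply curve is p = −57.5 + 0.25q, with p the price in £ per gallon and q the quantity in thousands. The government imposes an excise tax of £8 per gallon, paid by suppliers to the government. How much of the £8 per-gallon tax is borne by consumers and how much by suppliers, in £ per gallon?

Rewrite in direct form: qd = 335 − p and qs = 4p + 230.
Before the tax: set 335 − p = 4p + 230 → p* = £21, q* = 314.
With the tax collected from suppliers, supply shifts: qs = 4(p − 8) + 230.
New equilibrium: consumers pay £27.4, suppliers receive £19.4, q = 307.6. (Wedge: pb − ps = 8.)
Burden on consumers: £6.4; on suppliers: £1.6. (They sum to £8.)

Consumers bear £6.4 per gallon; suppliers bear £1.6 per gallon.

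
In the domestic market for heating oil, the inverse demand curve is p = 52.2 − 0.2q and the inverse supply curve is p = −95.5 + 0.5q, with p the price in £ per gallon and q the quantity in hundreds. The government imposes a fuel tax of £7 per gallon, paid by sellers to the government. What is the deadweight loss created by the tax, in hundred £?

Inverting to q(p) form: qd = 261 − 5p; qs = 2p + 191.
Without the tax, 261 − 5p = 2p + 191 gives 7p = 70, so p* = £10 and q* = 211.
With the tax collected from sellers, supply shifts: qs = 2(p − 7) + 191.
New equilibrium: buyers pay £12, sellers receive £5, q = 201. (Wedge: pb − ps = 7.)
Quantity falls by |ΔQ| = |211 − 201| = 10.
DWL = ½ · t · |ΔQ| = ½ · 7 · 10 = £35.

Deadweight loss = £35 hundred.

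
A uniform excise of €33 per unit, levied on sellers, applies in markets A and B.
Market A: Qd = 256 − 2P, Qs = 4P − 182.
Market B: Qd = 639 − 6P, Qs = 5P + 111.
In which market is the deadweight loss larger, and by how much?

Market B, by €759.

Market A: pre-tax P* = €73, Q* = 110; post-tax Q = 66; deadweight loss = €726.
Market B: pre-tax P* = €48, Q* = 351; post-tax Q = 261; deadweight loss = €1485.
Difference: €726 vs €1485 → market B is larger by €759.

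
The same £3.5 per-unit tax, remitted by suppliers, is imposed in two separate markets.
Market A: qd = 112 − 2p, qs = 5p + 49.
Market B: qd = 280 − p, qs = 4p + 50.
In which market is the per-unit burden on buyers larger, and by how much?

Market A: pre-tax p* = £9, q* = 94; post-tax q = 89; per-unit burden on buyers = £2.5.
Market B: pre-tax p* = £46, q* = 234; post-tax q = 231.2; per-unit burden on buyers = £2.8.
Difference: £2.5 vs £2.8 → market B is larger by £0.3.

Market B, by £0.3.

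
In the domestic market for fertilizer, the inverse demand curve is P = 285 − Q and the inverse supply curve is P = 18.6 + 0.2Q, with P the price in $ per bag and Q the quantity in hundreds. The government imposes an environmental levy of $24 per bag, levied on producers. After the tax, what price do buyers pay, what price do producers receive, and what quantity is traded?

Buyers pay $83; producers receive $59; quantity = 202.

Rewrite in direct form: Qd = 285 − P and Qs = 5P − 93.
Without the tax, 285 − P = 5P − 93 gives 6P = 378, so P* = $63 and Q* = 222.
With the tax collected from producers, supply shifts: Qs = 5(P − 24) − 93.
New equilibrium: buyers pay $83, producers receive $59, Q = 202. (Wedge: Pb − Ps = 24.)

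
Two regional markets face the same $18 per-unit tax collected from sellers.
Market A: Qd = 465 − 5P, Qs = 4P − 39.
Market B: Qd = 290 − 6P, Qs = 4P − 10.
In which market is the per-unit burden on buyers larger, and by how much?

Market A, by $0.8.

Market A: pre-tax P* = $56, Q* = 185; post-tax Q = 145; per-unit burden on buyers = $8.
Market B: pre-tax P* = $30, Q* = 110; post-tax Q = 66.8; per-unit burden on buyers = $7.2.
Difference: $8 vs $7.2 → market A is larger by $0.8.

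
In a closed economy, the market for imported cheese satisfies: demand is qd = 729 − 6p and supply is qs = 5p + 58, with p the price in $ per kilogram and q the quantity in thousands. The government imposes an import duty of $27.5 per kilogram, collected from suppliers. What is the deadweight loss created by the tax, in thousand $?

Before the tax: set 729 − 6p = 5p + 58 → p* = $61, q* = 363.
With the tax collected from suppliers, supply shifts: qs = 5(p − 27.5) + 58.
Solving gives q = 288 with buyers paying $73.5 and suppliers receiving $46 (the $27.5 wedge).
Quantity falls by |ΔQ| = |363 − 288| = 75.
DWL = ½ · t · |ΔQ| = ½ · 27.5 · 75 = $1031.25.

Deadweight loss = $1031.25 thousand.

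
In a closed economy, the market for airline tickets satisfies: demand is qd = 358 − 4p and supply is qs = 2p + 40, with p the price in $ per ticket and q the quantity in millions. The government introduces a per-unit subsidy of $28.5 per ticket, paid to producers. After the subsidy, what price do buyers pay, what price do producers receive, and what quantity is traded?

Without the subsidy, 358 − 4p = 2p + 40 gives 6p = 318, so p* = $53 and q* = 146.
With a per-unit subsidy paid to producers, each receives p + 28.5 per unit sold, so supply becomes qs = 2(p + 28.5) + 40.
Solving gives q = 184 with buyers paying $43.5 and producers receiving $72 (the $28.5 wedge).

Buyers pay $43.5; producers receive $72; quantity = 184.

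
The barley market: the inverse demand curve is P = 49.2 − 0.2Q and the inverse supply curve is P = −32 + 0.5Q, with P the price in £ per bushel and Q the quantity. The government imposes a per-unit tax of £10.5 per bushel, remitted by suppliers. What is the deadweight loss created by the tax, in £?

Deadweight loss = £78.75.

Rewrite in direct form: Qd = 246 − 5P and Qs = 2P + 64.
Before the tax: set 246 − 5P = 2P + 64 → P* = £26, Q* = 116.
With the tax collected from suppliers, supply shifts: Qs = 2(P − 10.5) + 64.
New equilibrium: buyers pay £29, suppliers receive £18.5, Q = 101. (Wedge: Pb − Ps = 10.5.)
Quantity falls by |ΔQ| = |116 − 101| = 15.
DWL = ½ · t · |ΔQ| = ½ · 10.5 · 15 = £78.75.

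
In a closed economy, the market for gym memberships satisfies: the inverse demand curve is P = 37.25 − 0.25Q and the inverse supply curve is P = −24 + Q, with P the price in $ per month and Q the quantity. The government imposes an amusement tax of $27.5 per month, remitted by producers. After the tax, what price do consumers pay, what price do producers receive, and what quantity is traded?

Consumers pay $30.5; producers receive $3; quantity = 27.

Rewrite in direct form: Qd = 149 − 4P and Qs = P + 24.
Before the tax: set 149 − 4P = P + 24 → P* = $25, Q* = 49.
With the tax collected from producers, supply shifts: Qs = (P − 27.5) + 24.
New equilibrium: consumers pay $30.5, producers receive $3, Q = 27. (Wedge: Pb − Ps = 27.5.)
The less price-elastic side of the market bears the larger share of a per-unit tax.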